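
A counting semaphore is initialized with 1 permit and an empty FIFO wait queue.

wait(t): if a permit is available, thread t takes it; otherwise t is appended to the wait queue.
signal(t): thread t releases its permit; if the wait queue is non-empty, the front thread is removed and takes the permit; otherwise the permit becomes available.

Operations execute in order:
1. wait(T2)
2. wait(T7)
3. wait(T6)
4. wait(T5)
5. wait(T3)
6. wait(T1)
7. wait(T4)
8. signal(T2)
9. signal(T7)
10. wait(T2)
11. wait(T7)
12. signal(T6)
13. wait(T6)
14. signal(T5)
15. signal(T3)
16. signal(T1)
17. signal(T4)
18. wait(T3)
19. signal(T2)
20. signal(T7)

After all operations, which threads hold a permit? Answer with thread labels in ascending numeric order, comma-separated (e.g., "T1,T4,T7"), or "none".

Answer: T6

Derivation:
Step 1: wait(T2) -> count=0 queue=[] holders={T2}
Step 2: wait(T7) -> count=0 queue=[T7] holders={T2}
Step 3: wait(T6) -> count=0 queue=[T7,T6] holders={T2}
Step 4: wait(T5) -> count=0 queue=[T7,T6,T5] holders={T2}
Step 5: wait(T3) -> count=0 queue=[T7,T6,T5,T3] holders={T2}
Step 6: wait(T1) -> count=0 queue=[T7,T6,T5,T3,T1] holders={T2}
Step 7: wait(T4) -> count=0 queue=[T7,T6,T5,T3,T1,T4] holders={T2}
Step 8: signal(T2) -> count=0 queue=[T6,T5,T3,T1,T4] holders={T7}
Step 9: signal(T7) -> count=0 queue=[T5,T3,T1,T4] holders={T6}
Step 10: wait(T2) -> count=0 queue=[T5,T3,T1,T4,T2] holders={T6}
Step 11: wait(T7) -> count=0 queue=[T5,T3,T1,T4,T2,T7] holders={T6}
Step 12: signal(T6) -> count=0 queue=[T3,T1,T4,T2,T7] holders={T5}
Step 13: wait(T6) -> count=0 queue=[T3,T1,T4,T2,T7,T6] holders={T5}
Step 14: signal(T5) -> count=0 queue=[T1,T4,T2,T7,T6] holders={T3}
Step 15: signal(T3) -> count=0 queue=[T4,T2,T7,T6] holders={T1}
Step 16: signal(T1) -> count=0 queue=[T2,T7,T6] holders={T4}
Step 17: signal(T4) -> count=0 queue=[T7,T6] holders={T2}
Step 18: wait(T3) -> count=0 queue=[T7,T6,T3] holders={T2}
Step 19: signal(T2) -> count=0 queue=[T6,T3] holders={T7}
Step 20: signal(T7) -> count=0 queue=[T3] holders={T6}
Final holders: T6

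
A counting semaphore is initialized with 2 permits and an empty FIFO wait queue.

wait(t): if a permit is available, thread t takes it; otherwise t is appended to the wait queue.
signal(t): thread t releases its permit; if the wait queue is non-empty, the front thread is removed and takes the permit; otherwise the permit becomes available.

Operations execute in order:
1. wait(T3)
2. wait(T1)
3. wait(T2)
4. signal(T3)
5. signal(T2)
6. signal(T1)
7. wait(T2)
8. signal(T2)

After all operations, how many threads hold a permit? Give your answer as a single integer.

Step 1: wait(T3) -> count=1 queue=[] holders={T3}
Step 2: wait(T1) -> count=0 queue=[] holders={T1,T3}
Step 3: wait(T2) -> count=0 queue=[T2] holders={T1,T3}
Step 4: signal(T3) -> count=0 queue=[] holders={T1,T2}
Step 5: signal(T2) -> count=1 queue=[] holders={T1}
Step 6: signal(T1) -> count=2 queue=[] holders={none}
Step 7: wait(T2) -> count=1 queue=[] holders={T2}
Step 8: signal(T2) -> count=2 queue=[] holders={none}
Final holders: {none} -> 0 thread(s)

Answer: 0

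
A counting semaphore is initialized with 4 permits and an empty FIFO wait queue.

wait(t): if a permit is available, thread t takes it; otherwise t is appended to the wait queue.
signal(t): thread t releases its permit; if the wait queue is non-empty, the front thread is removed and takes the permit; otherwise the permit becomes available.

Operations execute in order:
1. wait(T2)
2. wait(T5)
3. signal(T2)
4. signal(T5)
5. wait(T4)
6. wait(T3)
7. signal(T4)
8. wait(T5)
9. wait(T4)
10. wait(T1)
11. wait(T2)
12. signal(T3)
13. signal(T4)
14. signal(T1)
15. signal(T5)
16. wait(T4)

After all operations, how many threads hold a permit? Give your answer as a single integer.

Answer: 2

Derivation:
Step 1: wait(T2) -> count=3 queue=[] holders={T2}
Step 2: wait(T5) -> count=2 queue=[] holders={T2,T5}
Step 3: signal(T2) -> count=3 queue=[] holders={T5}
Step 4: signal(T5) -> count=4 queue=[] holders={none}
Step 5: wait(T4) -> count=3 queue=[] holders={T4}
Step 6: wait(T3) -> count=2 queue=[] holders={T3,T4}
Step 7: signal(T4) -> count=3 queue=[] holders={T3}
Step 8: wait(T5) -> count=2 queue=[] holders={T3,T5}
Step 9: wait(T4) -> count=1 queue=[] holders={T3,T4,T5}
Step 10: wait(T1) -> count=0 queue=[] holders={T1,T3,T4,T5}
Step 11: wait(T2) -> count=0 queue=[T2] holders={T1,T3,T4,T5}
Step 12: signal(T3) -> count=0 queue=[] holders={T1,T2,T4,T5}
Step 13: signal(T4) -> count=1 queue=[] holders={T1,T2,T5}
Step 14: signal(T1) -> count=2 queue=[] holders={T2,T5}
Step 15: signal(T5) -> count=3 queue=[] holders={T2}
Step 16: wait(T4) -> count=2 queue=[] holders={T2,T4}
Final holders: {T2,T4} -> 2 thread(s)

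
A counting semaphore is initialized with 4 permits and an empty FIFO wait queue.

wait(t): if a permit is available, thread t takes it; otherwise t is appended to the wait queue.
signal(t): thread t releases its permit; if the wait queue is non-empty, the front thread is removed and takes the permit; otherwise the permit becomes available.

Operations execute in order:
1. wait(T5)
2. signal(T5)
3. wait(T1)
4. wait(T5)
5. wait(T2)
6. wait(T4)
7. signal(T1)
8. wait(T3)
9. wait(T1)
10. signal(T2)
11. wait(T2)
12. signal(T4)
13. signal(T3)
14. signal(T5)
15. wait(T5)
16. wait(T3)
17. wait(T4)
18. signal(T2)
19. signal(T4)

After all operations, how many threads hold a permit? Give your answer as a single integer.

Answer: 3

Derivation:
Step 1: wait(T5) -> count=3 queue=[] holders={T5}
Step 2: signal(T5) -> count=4 queue=[] holders={none}
Step 3: wait(T1) -> count=3 queue=[] holders={T1}
Step 4: wait(T5) -> count=2 queue=[] holders={T1,T5}
Step 5: wait(T2) -> count=1 queue=[] holders={T1,T2,T5}
Step 6: wait(T4) -> count=0 queue=[] holders={T1,T2,T4,T5}
Step 7: signal(T1) -> count=1 queue=[] holders={T2,T4,T5}
Step 8: wait(T3) -> count=0 queue=[] holders={T2,T3,T4,T5}
Step 9: wait(T1) -> count=0 queue=[T1] holders={T2,T3,T4,T5}
Step 10: signal(T2) -> count=0 queue=[] holders={T1,T3,T4,T5}
Step 11: wait(T2) -> count=0 queue=[T2] holders={T1,T3,T4,T5}
Step 12: signal(T4) -> count=0 queue=[] holders={T1,T2,T3,T5}
Step 13: signal(T3) -> count=1 queue=[] holders={T1,T2,T5}
Step 14: signal(T5) -> count=2 queue=[] holders={T1,T2}
Step 15: wait(T5) -> count=1 queue=[] holders={T1,T2,T5}
Step 16: wait(T3) -> count=0 queue=[] holders={T1,T2,T3,T5}
Step 17: wait(T4) -> count=0 queue=[T4] holders={T1,T2,T3,T5}
Step 18: signal(T2) -> count=0 queue=[] holders={T1,T3,T4,T5}
Step 19: signal(T4) -> count=1 queue=[] holders={T1,T3,T5}
Final holders: {T1,T3,T5} -> 3 thread(s)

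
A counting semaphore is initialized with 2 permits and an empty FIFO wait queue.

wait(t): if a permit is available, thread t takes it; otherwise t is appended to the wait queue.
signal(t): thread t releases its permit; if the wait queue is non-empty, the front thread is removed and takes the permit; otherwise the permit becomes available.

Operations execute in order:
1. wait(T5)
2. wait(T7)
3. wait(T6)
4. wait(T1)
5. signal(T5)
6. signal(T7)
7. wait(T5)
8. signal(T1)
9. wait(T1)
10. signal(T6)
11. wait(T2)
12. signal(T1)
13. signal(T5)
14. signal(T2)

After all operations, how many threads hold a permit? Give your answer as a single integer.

Step 1: wait(T5) -> count=1 queue=[] holders={T5}
Step 2: wait(T7) -> count=0 queue=[] holders={T5,T7}
Step 3: wait(T6) -> count=0 queue=[T6] holders={T5,T7}
Step 4: wait(T1) -> count=0 queue=[T6,T1] holders={T5,T7}
Step 5: signal(T5) -> count=0 queue=[T1] holders={T6,T7}
Step 6: signal(T7) -> count=0 queue=[] holders={T1,T6}
Step 7: wait(T5) -> count=0 queue=[T5] holders={T1,T6}
Step 8: signal(T1) -> count=0 queue=[] holders={T5,T6}
Step 9: wait(T1) -> count=0 queue=[T1] holders={T5,T6}
Step 10: signal(T6) -> count=0 queue=[] holders={T1,T5}
Step 11: wait(T2) -> count=0 queue=[T2] holders={T1,T5}
Step 12: signal(T1) -> count=0 queue=[] holders={T2,T5}
Step 13: signal(T5) -> count=1 queue=[] holders={T2}
Step 14: signal(T2) -> count=2 queue=[] holders={none}
Final holders: {none} -> 0 thread(s)

Answer: 0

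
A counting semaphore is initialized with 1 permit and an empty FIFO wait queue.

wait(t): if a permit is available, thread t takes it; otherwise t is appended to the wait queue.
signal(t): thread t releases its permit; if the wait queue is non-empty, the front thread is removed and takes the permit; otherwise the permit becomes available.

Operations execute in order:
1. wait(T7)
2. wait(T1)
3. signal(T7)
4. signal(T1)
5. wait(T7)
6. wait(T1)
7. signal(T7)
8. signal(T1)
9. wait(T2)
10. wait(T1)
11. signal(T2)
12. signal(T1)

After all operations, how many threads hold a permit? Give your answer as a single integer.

Answer: 0

Derivation:
Step 1: wait(T7) -> count=0 queue=[] holders={T7}
Step 2: wait(T1) -> count=0 queue=[T1] holders={T7}
Step 3: signal(T7) -> count=0 queue=[] holders={T1}
Step 4: signal(T1) -> count=1 queue=[] holders={none}
Step 5: wait(T7) -> count=0 queue=[] holders={T7}
Step 6: wait(T1) -> count=0 queue=[T1] holders={T7}
Step 7: signal(T7) -> count=0 queue=[] holders={T1}
Step 8: signal(T1) -> count=1 queue=[] holders={none}
Step 9: wait(T2) -> count=0 queue=[] holders={T2}
Step 10: wait(T1) -> count=0 queue=[T1] holders={T2}
Step 11: signal(T2) -> count=0 queue=[] holders={T1}
Step 12: signal(T1) -> count=1 queue=[] holders={none}
Final holders: {none} -> 0 thread(s)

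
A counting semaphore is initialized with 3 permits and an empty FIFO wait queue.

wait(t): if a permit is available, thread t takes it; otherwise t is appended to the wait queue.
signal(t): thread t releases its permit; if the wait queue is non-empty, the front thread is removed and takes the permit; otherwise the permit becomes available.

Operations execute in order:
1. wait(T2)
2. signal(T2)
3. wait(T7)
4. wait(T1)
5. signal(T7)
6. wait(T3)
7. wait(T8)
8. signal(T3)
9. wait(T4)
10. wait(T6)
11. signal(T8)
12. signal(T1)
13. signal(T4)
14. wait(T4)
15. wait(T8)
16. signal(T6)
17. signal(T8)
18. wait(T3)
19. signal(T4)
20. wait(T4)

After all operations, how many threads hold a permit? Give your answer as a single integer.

Answer: 2

Derivation:
Step 1: wait(T2) -> count=2 queue=[] holders={T2}
Step 2: signal(T2) -> count=3 queue=[] holders={none}
Step 3: wait(T7) -> count=2 queue=[] holders={T7}
Step 4: wait(T1) -> count=1 queue=[] holders={T1,T7}
Step 5: signal(T7) -> count=2 queue=[] holders={T1}
Step 6: wait(T3) -> count=1 queue=[] holders={T1,T3}
Step 7: wait(T8) -> count=0 queue=[] holders={T1,T3,T8}
Step 8: signal(T3) -> count=1 queue=[] holders={T1,T8}
Step 9: wait(T4) -> count=0 queue=[] holders={T1,T4,T8}
Step 10: wait(T6) -> count=0 queue=[T6] holders={T1,T4,T8}
Step 11: signal(T8) -> count=0 queue=[] holders={T1,T4,T6}
Step 12: signal(T1) -> count=1 queue=[] holders={T4,T6}
Step 13: signal(T4) -> count=2 queue=[] holders={T6}
Step 14: wait(T4) -> count=1 queue=[] holders={T4,T6}
Step 15: wait(T8) -> count=0 queue=[] holders={T4,T6,T8}
Step 16: signal(T6) -> count=1 queue=[] holders={T4,T8}
Step 17: signal(T8) -> count=2 queue=[] holders={T4}
Step 18: wait(T3) -> count=1 queue=[] holders={T3,T4}
Step 19: signal(T4) -> count=2 queue=[] holders={T3}
Step 20: wait(T4) -> count=1 queue=[] holders={T3,T4}
Final holders: {T3,T4} -> 2 thread(s)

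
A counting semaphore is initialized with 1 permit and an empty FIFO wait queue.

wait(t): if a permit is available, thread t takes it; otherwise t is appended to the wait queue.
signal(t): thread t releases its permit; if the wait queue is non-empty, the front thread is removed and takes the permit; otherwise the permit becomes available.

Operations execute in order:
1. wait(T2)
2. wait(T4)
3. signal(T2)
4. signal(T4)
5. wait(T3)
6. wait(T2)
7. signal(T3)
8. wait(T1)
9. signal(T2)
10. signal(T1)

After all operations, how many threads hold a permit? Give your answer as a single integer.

Answer: 0

Derivation:
Step 1: wait(T2) -> count=0 queue=[] holders={T2}
Step 2: wait(T4) -> count=0 queue=[T4] holders={T2}
Step 3: signal(T2) -> count=0 queue=[] holders={T4}
Step 4: signal(T4) -> count=1 queue=[] holders={none}
Step 5: wait(T3) -> count=0 queue=[] holders={T3}
Step 6: wait(T2) -> count=0 queue=[T2] holders={T3}
Step 7: signal(T3) -> count=0 queue=[] holders={T2}
Step 8: wait(T1) -> count=0 queue=[T1] holders={T2}
Step 9: signal(T2) -> count=0 queue=[] holders={T1}
Step 10: signal(T1) -> count=1 queue=[] holders={none}
Final holders: {none} -> 0 thread(s)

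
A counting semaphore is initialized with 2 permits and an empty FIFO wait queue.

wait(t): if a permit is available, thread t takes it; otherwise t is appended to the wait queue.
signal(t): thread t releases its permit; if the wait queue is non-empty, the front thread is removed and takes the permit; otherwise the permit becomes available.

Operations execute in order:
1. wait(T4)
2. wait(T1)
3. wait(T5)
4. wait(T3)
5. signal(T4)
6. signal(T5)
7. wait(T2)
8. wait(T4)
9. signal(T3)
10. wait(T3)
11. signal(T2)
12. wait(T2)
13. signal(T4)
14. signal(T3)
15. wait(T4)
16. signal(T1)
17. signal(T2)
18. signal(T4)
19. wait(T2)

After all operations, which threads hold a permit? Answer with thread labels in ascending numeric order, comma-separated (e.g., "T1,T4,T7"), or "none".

Answer: T2

Derivation:
Step 1: wait(T4) -> count=1 queue=[] holders={T4}
Step 2: wait(T1) -> count=0 queue=[] holders={T1,T4}
Step 3: wait(T5) -> count=0 queue=[T5] holders={T1,T4}
Step 4: wait(T3) -> count=0 queue=[T5,T3] holders={T1,T4}
Step 5: signal(T4) -> count=0 queue=[T3] holders={T1,T5}
Step 6: signal(T5) -> count=0 queue=[] holders={T1,T3}
Step 7: wait(T2) -> count=0 queue=[T2] holders={T1,T3}
Step 8: wait(T4) -> count=0 queue=[T2,T4] holders={T1,T3}
Step 9: signal(T3) -> count=0 queue=[T4] holders={T1,T2}
Step 10: wait(T3) -> count=0 queue=[T4,T3] holders={T1,T2}
Step 11: signal(T2) -> count=0 queue=[T3] holders={T1,T4}
Step 12: wait(T2) -> count=0 queue=[T3,T2] holders={T1,T4}
Step 13: signal(T4) -> count=0 queue=[T2] holders={T1,T3}
Step 14: signal(T3) -> count=0 queue=[] holders={T1,T2}
Step 15: wait(T4) -> count=0 queue=[T4] holders={T1,T2}
Step 16: signal(T1) -> count=0 queue=[] holders={T2,T4}
Step 17: signal(T2) -> count=1 queue=[] holders={T4}
Step 18: signal(T4) -> count=2 queue=[] holders={none}
Step 19: wait(T2) -> count=1 queue=[] holders={T2}
Final holders: T2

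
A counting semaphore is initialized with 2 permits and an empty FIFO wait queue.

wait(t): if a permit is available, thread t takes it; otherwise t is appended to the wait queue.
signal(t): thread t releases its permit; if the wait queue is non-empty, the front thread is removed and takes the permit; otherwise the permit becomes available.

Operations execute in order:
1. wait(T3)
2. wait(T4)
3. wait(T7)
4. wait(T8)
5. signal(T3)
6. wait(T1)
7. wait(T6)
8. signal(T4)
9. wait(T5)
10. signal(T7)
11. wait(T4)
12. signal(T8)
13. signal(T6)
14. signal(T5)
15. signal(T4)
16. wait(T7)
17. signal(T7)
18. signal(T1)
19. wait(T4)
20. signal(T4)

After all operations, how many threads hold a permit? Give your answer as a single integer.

Answer: 0

Derivation:
Step 1: wait(T3) -> count=1 queue=[] holders={T3}
Step 2: wait(T4) -> count=0 queue=[] holders={T3,T4}
Step 3: wait(T7) -> count=0 queue=[T7] holders={T3,T4}
Step 4: wait(T8) -> count=0 queue=[T7,T8] holders={T3,T4}
Step 5: signal(T3) -> count=0 queue=[T8] holders={T4,T7}
Step 6: wait(T1) -> count=0 queue=[T8,T1] holders={T4,T7}
Step 7: wait(T6) -> count=0 queue=[T8,T1,T6] holders={T4,T7}
Step 8: signal(T4) -> count=0 queue=[T1,T6] holders={T7,T8}
Step 9: wait(T5) -> count=0 queue=[T1,T6,T5] holders={T7,T8}
Step 10: signal(T7) -> count=0 queue=[T6,T5] holders={T1,T8}
Step 11: wait(T4) -> count=0 queue=[T6,T5,T4] holders={T1,T8}
Step 12: signal(T8) -> count=0 queue=[T5,T4] holders={T1,T6}
Step 13: signal(T6) -> count=0 queue=[T4] holders={T1,T5}
Step 14: signal(T5) -> count=0 queue=[] holders={T1,T4}
Step 15: signal(T4) -> count=1 queue=[] holders={T1}
Step 16: wait(T7) -> count=0 queue=[] holders={T1,T7}
Step 17: signal(T7) -> count=1 queue=[] holders={T1}
Step 18: signal(T1) -> count=2 queue=[] holders={none}
Step 19: wait(T4) -> count=1 queue=[] holders={T4}
Step 20: signal(T4) -> count=2 queue=[] holders={none}
Final holders: {none} -> 0 thread(s)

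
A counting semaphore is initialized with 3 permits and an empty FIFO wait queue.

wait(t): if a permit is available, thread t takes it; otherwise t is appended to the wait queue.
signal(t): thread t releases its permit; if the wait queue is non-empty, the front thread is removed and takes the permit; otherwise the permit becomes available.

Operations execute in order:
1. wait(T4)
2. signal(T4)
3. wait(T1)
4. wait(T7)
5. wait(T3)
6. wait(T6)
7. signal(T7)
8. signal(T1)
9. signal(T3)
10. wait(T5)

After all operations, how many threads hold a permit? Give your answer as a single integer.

Step 1: wait(T4) -> count=2 queue=[] holders={T4}
Step 2: signal(T4) -> count=3 queue=[] holders={none}
Step 3: wait(T1) -> count=2 queue=[] holders={T1}
Step 4: wait(T7) -> count=1 queue=[] holders={T1,T7}
Step 5: wait(T3) -> count=0 queue=[] holders={T1,T3,T7}
Step 6: wait(T6) -> count=0 queue=[T6] holders={T1,T3,T7}
Step 7: signal(T7) -> count=0 queue=[] holders={T1,T3,T6}
Step 8: signal(T1) -> count=1 queue=[] holders={T3,T6}
Step 9: signal(T3) -> count=2 queue=[] holders={T6}
Step 10: wait(T5) -> count=1 queue=[] holders={T5,T6}
Final holders: {T5,T6} -> 2 thread(s)

Answer: 2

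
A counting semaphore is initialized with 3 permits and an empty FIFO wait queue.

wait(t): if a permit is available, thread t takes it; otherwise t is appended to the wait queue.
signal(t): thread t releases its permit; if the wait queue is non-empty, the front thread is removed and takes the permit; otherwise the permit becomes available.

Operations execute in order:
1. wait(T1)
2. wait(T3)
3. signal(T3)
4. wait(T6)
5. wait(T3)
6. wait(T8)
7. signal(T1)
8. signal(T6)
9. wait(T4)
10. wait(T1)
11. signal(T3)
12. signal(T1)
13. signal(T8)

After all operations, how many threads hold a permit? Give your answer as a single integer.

Answer: 1

Derivation:
Step 1: wait(T1) -> count=2 queue=[] holders={T1}
Step 2: wait(T3) -> count=1 queue=[] holders={T1,T3}
Step 3: signal(T3) -> count=2 queue=[] holders={T1}
Step 4: wait(T6) -> count=1 queue=[] holders={T1,T6}
Step 5: wait(T3) -> count=0 queue=[] holders={T1,T3,T6}
Step 6: wait(T8) -> count=0 queue=[T8] holders={T1,T3,T6}
Step 7: signal(T1) -> count=0 queue=[] holders={T3,T6,T8}
Step 8: signal(T6) -> count=1 queue=[] holders={T3,T8}
Step 9: wait(T4) -> count=0 queue=[] holders={T3,T4,T8}
Step 10: wait(T1) -> count=0 queue=[T1] holders={T3,T4,T8}
Step 11: signal(T3) -> count=0 queue=[] holders={T1,T4,T8}
Step 12: signal(T1) -> count=1 queue=[] holders={T4,T8}
Step 13: signal(T8) -> count=2 queue=[] holders={T4}
Final holders: {T4} -> 1 thread(s)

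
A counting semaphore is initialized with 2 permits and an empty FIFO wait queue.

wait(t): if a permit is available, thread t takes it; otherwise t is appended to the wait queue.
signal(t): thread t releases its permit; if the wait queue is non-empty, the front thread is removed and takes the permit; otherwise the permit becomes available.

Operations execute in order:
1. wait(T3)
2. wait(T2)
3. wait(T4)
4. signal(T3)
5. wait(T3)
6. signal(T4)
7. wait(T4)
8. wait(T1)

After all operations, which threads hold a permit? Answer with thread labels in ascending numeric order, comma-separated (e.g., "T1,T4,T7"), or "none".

Step 1: wait(T3) -> count=1 queue=[] holders={T3}
Step 2: wait(T2) -> count=0 queue=[] holders={T2,T3}
Step 3: wait(T4) -> count=0 queue=[T4] holders={T2,T3}
Step 4: signal(T3) -> count=0 queue=[] holders={T2,T4}
Step 5: wait(T3) -> count=0 queue=[T3] holders={T2,T4}
Step 6: signal(T4) -> count=0 queue=[] holders={T2,T3}
Step 7: wait(T4) -> count=0 queue=[T4] holders={T2,T3}
Step 8: wait(T1) -> count=0 queue=[T4,T1] holders={T2,T3}
Final holders: T2,T3

Answer: T2,T3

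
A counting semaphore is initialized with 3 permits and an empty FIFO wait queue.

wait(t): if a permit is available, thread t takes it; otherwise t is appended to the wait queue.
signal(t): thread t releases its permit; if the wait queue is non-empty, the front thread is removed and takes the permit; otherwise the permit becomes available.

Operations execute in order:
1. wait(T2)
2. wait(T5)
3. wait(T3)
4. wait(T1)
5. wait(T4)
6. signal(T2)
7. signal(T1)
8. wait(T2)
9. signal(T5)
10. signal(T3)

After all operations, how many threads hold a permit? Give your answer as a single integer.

Answer: 2

Derivation:
Step 1: wait(T2) -> count=2 queue=[] holders={T2}
Step 2: wait(T5) -> count=1 queue=[] holders={T2,T5}
Step 3: wait(T3) -> count=0 queue=[] holders={T2,T3,T5}
Step 4: wait(T1) -> count=0 queue=[T1] holders={T2,T3,T5}
Step 5: wait(T4) -> count=0 queue=[T1,T4] holders={T2,T3,T5}
Step 6: signal(T2) -> count=0 queue=[T4] holders={T1,T3,T5}
Step 7: signal(T1) -> count=0 queue=[] holders={T3,T4,T5}
Step 8: wait(T2) -> count=0 queue=[T2] holders={T3,T4,T5}
Step 9: signal(T5) -> count=0 queue=[] holders={T2,T3,T4}
Step 10: signal(T3) -> count=1 queue=[] holders={T2,T4}
Final holders: {T2,T4} -> 2 thread(s)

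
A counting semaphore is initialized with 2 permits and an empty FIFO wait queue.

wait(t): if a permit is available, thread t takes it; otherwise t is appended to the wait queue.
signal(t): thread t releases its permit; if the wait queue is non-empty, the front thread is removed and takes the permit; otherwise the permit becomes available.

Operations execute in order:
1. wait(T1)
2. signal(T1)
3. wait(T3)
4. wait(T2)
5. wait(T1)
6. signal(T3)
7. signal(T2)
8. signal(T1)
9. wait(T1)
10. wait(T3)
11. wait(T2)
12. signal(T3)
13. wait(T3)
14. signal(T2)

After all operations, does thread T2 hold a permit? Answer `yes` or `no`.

Step 1: wait(T1) -> count=1 queue=[] holders={T1}
Step 2: signal(T1) -> count=2 queue=[] holders={none}
Step 3: wait(T3) -> count=1 queue=[] holders={T3}
Step 4: wait(T2) -> count=0 queue=[] holders={T2,T3}
Step 5: wait(T1) -> count=0 queue=[T1] holders={T2,T3}
Step 6: signal(T3) -> count=0 queue=[] holders={T1,T2}
Step 7: signal(T2) -> count=1 queue=[] holders={T1}
Step 8: signal(T1) -> count=2 queue=[] holders={none}
Step 9: wait(T1) -> count=1 queue=[] holders={T1}
Step 10: wait(T3) -> count=0 queue=[] holders={T1,T3}
Step 11: wait(T2) -> count=0 queue=[T2] holders={T1,T3}
Step 12: signal(T3) -> count=0 queue=[] holders={T1,T2}
Step 13: wait(T3) -> count=0 queue=[T3] holders={T1,T2}
Step 14: signal(T2) -> count=0 queue=[] holders={T1,T3}
Final holders: {T1,T3} -> T2 not in holders

Answer: no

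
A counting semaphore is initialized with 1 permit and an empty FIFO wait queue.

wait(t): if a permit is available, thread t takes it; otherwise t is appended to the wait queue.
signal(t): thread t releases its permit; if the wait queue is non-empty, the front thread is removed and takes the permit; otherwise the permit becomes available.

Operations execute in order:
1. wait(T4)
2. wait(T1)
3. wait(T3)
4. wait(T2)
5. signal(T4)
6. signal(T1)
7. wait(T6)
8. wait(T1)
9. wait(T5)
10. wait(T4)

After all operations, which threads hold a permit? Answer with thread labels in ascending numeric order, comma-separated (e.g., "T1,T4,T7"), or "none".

Answer: T3

Derivation:
Step 1: wait(T4) -> count=0 queue=[] holders={T4}
Step 2: wait(T1) -> count=0 queue=[T1] holders={T4}
Step 3: wait(T3) -> count=0 queue=[T1,T3] holders={T4}
Step 4: wait(T2) -> count=0 queue=[T1,T3,T2] holders={T4}
Step 5: signal(T4) -> count=0 queue=[T3,T2] holders={T1}
Step 6: signal(T1) -> count=0 queue=[T2] holders={T3}
Step 7: wait(T6) -> count=0 queue=[T2,T6] holders={T3}
Step 8: wait(T1) -> count=0 queue=[T2,T6,T1] holders={T3}
Step 9: wait(T5) -> count=0 queue=[T2,T6,T1,T5] holders={T3}
Step 10: wait(T4) -> count=0 queue=[T2,T6,T1,T5,T4] holders={T3}
Final holders: T3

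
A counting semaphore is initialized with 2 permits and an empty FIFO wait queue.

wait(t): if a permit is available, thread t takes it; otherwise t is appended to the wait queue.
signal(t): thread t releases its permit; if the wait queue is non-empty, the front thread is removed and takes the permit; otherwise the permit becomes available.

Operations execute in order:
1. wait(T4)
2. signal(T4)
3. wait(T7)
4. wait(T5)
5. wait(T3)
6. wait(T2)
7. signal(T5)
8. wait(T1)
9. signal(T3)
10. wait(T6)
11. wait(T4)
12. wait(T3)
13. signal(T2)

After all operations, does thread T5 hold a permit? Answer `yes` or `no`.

Answer: no

Derivation:
Step 1: wait(T4) -> count=1 queue=[] holders={T4}
Step 2: signal(T4) -> count=2 queue=[] holders={none}
Step 3: wait(T7) -> count=1 queue=[] holders={T7}
Step 4: wait(T5) -> count=0 queue=[] holders={T5,T7}
Step 5: wait(T3) -> count=0 queue=[T3] holders={T5,T7}
Step 6: wait(T2) -> count=0 queue=[T3,T2] holders={T5,T7}
Step 7: signal(T5) -> count=0 queue=[T2] holders={T3,T7}
Step 8: wait(T1) -> count=0 queue=[T2,T1] holders={T3,T7}
Step 9: signal(T3) -> count=0 queue=[T1] holders={T2,T7}
Step 10: wait(T6) -> count=0 queue=[T1,T6] holders={T2,T7}
Step 11: wait(T4) -> count=0 queue=[T1,T6,T4] holders={T2,T7}
Step 12: wait(T3) -> count=0 queue=[T1,T6,T4,T3] holders={T2,T7}
Step 13: signal(T2) -> count=0 queue=[T6,T4,T3] holders={T1,T7}
Final holders: {T1,T7} -> T5 not in holders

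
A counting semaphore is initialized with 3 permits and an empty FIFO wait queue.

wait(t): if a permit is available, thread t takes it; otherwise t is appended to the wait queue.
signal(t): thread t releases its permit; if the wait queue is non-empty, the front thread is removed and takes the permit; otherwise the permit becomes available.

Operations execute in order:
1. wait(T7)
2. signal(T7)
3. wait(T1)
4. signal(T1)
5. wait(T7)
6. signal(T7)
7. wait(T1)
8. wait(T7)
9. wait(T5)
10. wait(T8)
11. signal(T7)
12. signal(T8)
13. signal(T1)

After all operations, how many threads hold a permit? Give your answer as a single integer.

Step 1: wait(T7) -> count=2 queue=[] holders={T7}
Step 2: signal(T7) -> count=3 queue=[] holders={none}
Step 3: wait(T1) -> count=2 queue=[] holders={T1}
Step 4: signal(T1) -> count=3 queue=[] holders={none}
Step 5: wait(T7) -> count=2 queue=[] holders={T7}
Step 6: signal(T7) -> count=3 queue=[] holders={none}
Step 7: wait(T1) -> count=2 queue=[] holders={T1}
Step 8: wait(T7) -> count=1 queue=[] holders={T1,T7}
Step 9: wait(T5) -> count=0 queue=[] holders={T1,T5,T7}
Step 10: wait(T8) -> count=0 queue=[T8] holders={T1,T5,T7}
Step 11: signal(T7) -> count=0 queue=[] holders={T1,T5,T8}
Step 12: signal(T8) -> count=1 queue=[] holders={T1,T5}
Step 13: signal(T1) -> count=2 queue=[] holders={T5}
Final holders: {T5} -> 1 thread(s)

Answer: 1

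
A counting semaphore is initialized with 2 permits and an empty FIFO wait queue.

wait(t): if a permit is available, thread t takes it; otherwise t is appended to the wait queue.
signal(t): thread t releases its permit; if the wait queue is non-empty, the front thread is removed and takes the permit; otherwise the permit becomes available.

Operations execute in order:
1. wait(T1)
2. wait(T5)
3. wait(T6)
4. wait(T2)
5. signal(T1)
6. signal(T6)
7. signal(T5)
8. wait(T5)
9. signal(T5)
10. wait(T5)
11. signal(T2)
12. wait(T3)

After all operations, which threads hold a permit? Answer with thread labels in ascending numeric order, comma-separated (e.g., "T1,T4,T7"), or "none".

Step 1: wait(T1) -> count=1 queue=[] holders={T1}
Step 2: wait(T5) -> count=0 queue=[] holders={T1,T5}
Step 3: wait(T6) -> count=0 queue=[T6] holders={T1,T5}
Step 4: wait(T2) -> count=0 queue=[T6,T2] holders={T1,T5}
Step 5: signal(T1) -> count=0 queue=[T2] holders={T5,T6}
Step 6: signal(T6) -> count=0 queue=[] holders={T2,T5}
Step 7: signal(T5) -> count=1 queue=[] holders={T2}
Step 8: wait(T5) -> count=0 queue=[] holders={T2,T5}
Step 9: signal(T5) -> count=1 queue=[] holders={T2}
Step 10: wait(T5) -> count=0 queue=[] holders={T2,T5}
Step 11: signal(T2) -> count=1 queue=[] holders={T5}
Step 12: wait(T3) -> count=0 queue=[] holders={T3,T5}
Final holders: T3,T5

Answer: T3,T5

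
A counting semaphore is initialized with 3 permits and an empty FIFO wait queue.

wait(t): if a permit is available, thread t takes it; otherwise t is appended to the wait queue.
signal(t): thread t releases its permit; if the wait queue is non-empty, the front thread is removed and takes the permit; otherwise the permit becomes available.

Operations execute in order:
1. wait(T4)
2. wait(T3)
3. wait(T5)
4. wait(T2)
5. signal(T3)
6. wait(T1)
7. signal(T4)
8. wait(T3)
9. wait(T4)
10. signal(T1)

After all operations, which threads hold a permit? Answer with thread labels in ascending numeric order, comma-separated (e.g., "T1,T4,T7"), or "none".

Step 1: wait(T4) -> count=2 queue=[] holders={T4}
Step 2: wait(T3) -> count=1 queue=[] holders={T3,T4}
Step 3: wait(T5) -> count=0 queue=[] holders={T3,T4,T5}
Step 4: wait(T2) -> count=0 queue=[T2] holders={T3,T4,T5}
Step 5: signal(T3) -> count=0 queue=[] holders={T2,T4,T5}
Step 6: wait(T1) -> count=0 queue=[T1] holders={T2,T4,T5}
Step 7: signal(T4) -> count=0 queue=[] holders={T1,T2,T5}
Step 8: wait(T3) -> count=0 queue=[T3] holders={T1,T2,T5}
Step 9: wait(T4) -> count=0 queue=[T3,T4] holders={T1,T2,T5}
Step 10: signal(T1) -> count=0 queue=[T4] holders={T2,T3,T5}
Final holders: T2,T3,T5

Answer: T2,T3,T5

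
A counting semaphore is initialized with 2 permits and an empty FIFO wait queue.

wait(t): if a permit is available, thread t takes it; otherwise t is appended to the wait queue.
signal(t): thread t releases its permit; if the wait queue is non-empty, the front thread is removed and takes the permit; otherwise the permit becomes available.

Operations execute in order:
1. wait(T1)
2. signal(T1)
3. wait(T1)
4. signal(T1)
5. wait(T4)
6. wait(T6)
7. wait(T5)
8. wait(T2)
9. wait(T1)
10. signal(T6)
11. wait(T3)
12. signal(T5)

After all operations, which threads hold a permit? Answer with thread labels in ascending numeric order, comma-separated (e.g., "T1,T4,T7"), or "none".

Answer: T2,T4

Derivation:
Step 1: wait(T1) -> count=1 queue=[] holders={T1}
Step 2: signal(T1) -> count=2 queue=[] holders={none}
Step 3: wait(T1) -> count=1 queue=[] holders={T1}
Step 4: signal(T1) -> count=2 queue=[] holders={none}
Step 5: wait(T4) -> count=1 queue=[] holders={T4}
Step 6: wait(T6) -> count=0 queue=[] holders={T4,T6}
Step 7: wait(T5) -> count=0 queue=[T5] holders={T4,T6}
Step 8: wait(T2) -> count=0 queue=[T5,T2] holders={T4,T6}
Step 9: wait(T1) -> count=0 queue=[T5,T2,T1] holders={T4,T6}
Step 10: signal(T6) -> count=0 queue=[T2,T1] holders={T4,T5}
Step 11: wait(T3) -> count=0 queue=[T2,T1,T3] holders={T4,T5}
Step 12: signal(T5) -> count=0 queue=[T1,T3] holders={T2,T4}
Final holders: T2,T4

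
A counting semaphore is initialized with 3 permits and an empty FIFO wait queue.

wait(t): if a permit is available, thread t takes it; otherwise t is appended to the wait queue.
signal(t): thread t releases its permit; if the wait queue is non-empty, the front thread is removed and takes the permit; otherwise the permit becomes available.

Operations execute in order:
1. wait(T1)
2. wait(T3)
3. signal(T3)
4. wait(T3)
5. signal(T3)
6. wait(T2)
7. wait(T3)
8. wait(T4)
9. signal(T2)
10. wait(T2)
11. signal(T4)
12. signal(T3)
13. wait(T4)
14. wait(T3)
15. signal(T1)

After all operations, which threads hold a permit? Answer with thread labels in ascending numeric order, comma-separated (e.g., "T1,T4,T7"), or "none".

Answer: T2,T3,T4

Derivation:
Step 1: wait(T1) -> count=2 queue=[] holders={T1}
Step 2: wait(T3) -> count=1 queue=[] holders={T1,T3}
Step 3: signal(T3) -> count=2 queue=[] holders={T1}
Step 4: wait(T3) -> count=1 queue=[] holders={T1,T3}
Step 5: signal(T3) -> count=2 queue=[] holders={T1}
Step 6: wait(T2) -> count=1 queue=[] holders={T1,T2}
Step 7: wait(T3) -> count=0 queue=[] holders={T1,T2,T3}
Step 8: wait(T4) -> count=0 queue=[T4] holders={T1,T2,T3}
Step 9: signal(T2) -> count=0 queue=[] holders={T1,T3,T4}
Step 10: wait(T2) -> count=0 queue=[T2] holders={T1,T3,T4}
Step 11: signal(T4) -> count=0 queue=[] holders={T1,T2,T3}
Step 12: signal(T3) -> count=1 queue=[] holders={T1,T2}
Step 13: wait(T4) -> count=0 queue=[] holders={T1,T2,T4}
Step 14: wait(T3) -> count=0 queue=[T3] holders={T1,T2,T4}
Step 15: signal(T1) -> count=0 queue=[] holders={T2,T3,T4}
Final holders: T2,T3,T4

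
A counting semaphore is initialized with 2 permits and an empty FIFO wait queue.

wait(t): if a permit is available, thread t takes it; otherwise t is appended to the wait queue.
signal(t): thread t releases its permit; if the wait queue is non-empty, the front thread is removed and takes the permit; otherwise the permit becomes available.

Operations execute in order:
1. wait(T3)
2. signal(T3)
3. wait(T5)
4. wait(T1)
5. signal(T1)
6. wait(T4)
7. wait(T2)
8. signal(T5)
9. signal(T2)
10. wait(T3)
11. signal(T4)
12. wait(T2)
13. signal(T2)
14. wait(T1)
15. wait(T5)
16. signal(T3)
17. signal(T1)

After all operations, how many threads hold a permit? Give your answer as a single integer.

Step 1: wait(T3) -> count=1 queue=[] holders={T3}
Step 2: signal(T3) -> count=2 queue=[] holders={none}
Step 3: wait(T5) -> count=1 queue=[] holders={T5}
Step 4: wait(T1) -> count=0 queue=[] holders={T1,T5}
Step 5: signal(T1) -> count=1 queue=[] holders={T5}
Step 6: wait(T4) -> count=0 queue=[] holders={T4,T5}
Step 7: wait(T2) -> count=0 queue=[T2] holders={T4,T5}
Step 8: signal(T5) -> count=0 queue=[] holders={T2,T4}
Step 9: signal(T2) -> count=1 queue=[] holders={T4}
Step 10: wait(T3) -> count=0 queue=[] holders={T3,T4}
Step 11: signal(T4) -> count=1 queue=[] holders={T3}
Step 12: wait(T2) -> count=0 queue=[] holders={T2,T3}
Step 13: signal(T2) -> count=1 queue=[] holders={T3}
Step 14: wait(T1) -> count=0 queue=[] holders={T1,T3}
Step 15: wait(T5) -> count=0 queue=[T5] holders={T1,T3}
Step 16: signal(T3) -> count=0 queue=[] holders={T1,T5}
Step 17: signal(T1) -> count=1 queue=[] holders={T5}
Final holders: {T5} -> 1 thread(s)

Answer: 1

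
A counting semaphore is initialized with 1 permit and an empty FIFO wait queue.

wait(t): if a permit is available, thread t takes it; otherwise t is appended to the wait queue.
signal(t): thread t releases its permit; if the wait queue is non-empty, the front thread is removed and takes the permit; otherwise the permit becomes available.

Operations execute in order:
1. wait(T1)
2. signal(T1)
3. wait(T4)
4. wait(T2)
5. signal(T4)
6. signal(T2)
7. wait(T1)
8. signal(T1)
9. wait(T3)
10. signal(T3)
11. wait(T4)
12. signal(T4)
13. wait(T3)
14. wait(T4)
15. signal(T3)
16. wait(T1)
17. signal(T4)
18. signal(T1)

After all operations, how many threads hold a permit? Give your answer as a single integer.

Answer: 0

Derivation:
Step 1: wait(T1) -> count=0 queue=[] holders={T1}
Step 2: signal(T1) -> count=1 queue=[] holders={none}
Step 3: wait(T4) -> count=0 queue=[] holders={T4}
Step 4: wait(T2) -> count=0 queue=[T2] holders={T4}
Step 5: signal(T4) -> count=0 queue=[] holders={T2}
Step 6: signal(T2) -> count=1 queue=[] holders={none}
Step 7: wait(T1) -> count=0 queue=[] holders={T1}
Step 8: signal(T1) -> count=1 queue=[] holders={none}
Step 9: wait(T3) -> count=0 queue=[] holders={T3}
Step 10: signal(T3) -> count=1 queue=[] holders={none}
Step 11: wait(T4) -> count=0 queue=[] holders={T4}
Step 12: signal(T4) -> count=1 queue=[] holders={none}
Step 13: wait(T3) -> count=0 queue=[] holders={T3}
Step 14: wait(T4) -> count=0 queue=[T4] holders={T3}
Step 15: signal(T3) -> count=0 queue=[] holders={T4}
Step 16: wait(T1) -> count=0 queue=[T1] holders={T4}
Step 17: signal(T4) -> count=0 queue=[] holders={T1}
Step 18: signal(T1) -> count=1 queue=[] holders={none}
Final holders: {none} -> 0 thread(s)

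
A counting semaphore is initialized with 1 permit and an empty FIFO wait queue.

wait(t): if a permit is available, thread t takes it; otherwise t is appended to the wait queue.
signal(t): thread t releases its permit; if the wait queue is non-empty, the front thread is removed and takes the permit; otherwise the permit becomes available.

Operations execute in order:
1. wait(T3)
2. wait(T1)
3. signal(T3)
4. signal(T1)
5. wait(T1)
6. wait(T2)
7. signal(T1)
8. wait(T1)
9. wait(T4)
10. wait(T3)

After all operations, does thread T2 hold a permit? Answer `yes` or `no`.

Answer: yes

Derivation:
Step 1: wait(T3) -> count=0 queue=[] holders={T3}
Step 2: wait(T1) -> count=0 queue=[T1] holders={T3}
Step 3: signal(T3) -> count=0 queue=[] holders={T1}
Step 4: signal(T1) -> count=1 queue=[] holders={none}
Step 5: wait(T1) -> count=0 queue=[] holders={T1}
Step 6: wait(T2) -> count=0 queue=[T2] holders={T1}
Step 7: signal(T1) -> count=0 queue=[] holders={T2}
Step 8: wait(T1) -> count=0 queue=[T1] holders={T2}
Step 9: wait(T4) -> count=0 queue=[T1,T4] holders={T2}
Step 10: wait(T3) -> count=0 queue=[T1,T4,T3] holders={T2}
Final holders: {T2} -> T2 in holders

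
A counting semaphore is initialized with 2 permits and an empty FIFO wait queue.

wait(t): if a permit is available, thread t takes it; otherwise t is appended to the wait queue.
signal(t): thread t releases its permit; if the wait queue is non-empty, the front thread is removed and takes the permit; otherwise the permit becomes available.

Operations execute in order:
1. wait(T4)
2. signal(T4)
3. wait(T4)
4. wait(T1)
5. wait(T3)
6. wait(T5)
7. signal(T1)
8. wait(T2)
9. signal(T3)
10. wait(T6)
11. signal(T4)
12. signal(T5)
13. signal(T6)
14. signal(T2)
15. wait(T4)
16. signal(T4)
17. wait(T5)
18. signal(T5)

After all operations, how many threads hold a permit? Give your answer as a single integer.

Step 1: wait(T4) -> count=1 queue=[] holders={T4}
Step 2: signal(T4) -> count=2 queue=[] holders={none}
Step 3: wait(T4) -> count=1 queue=[] holders={T4}
Step 4: wait(T1) -> count=0 queue=[] holders={T1,T4}
Step 5: wait(T3) -> count=0 queue=[T3] holders={T1,T4}
Step 6: wait(T5) -> count=0 queue=[T3,T5] holders={T1,T4}
Step 7: signal(T1) -> count=0 queue=[T5] holders={T3,T4}
Step 8: wait(T2) -> count=0 queue=[T5,T2] holders={T3,T4}
Step 9: signal(T3) -> count=0 queue=[T2] holders={T4,T5}
Step 10: wait(T6) -> count=0 queue=[T2,T6] holders={T4,T5}
Step 11: signal(T4) -> count=0 queue=[T6] holders={T2,T5}
Step 12: signal(T5) -> count=0 queue=[] holders={T2,T6}
Step 13: signal(T6) -> count=1 queue=[] holders={T2}
Step 14: signal(T2) -> count=2 queue=[] holders={none}
Step 15: wait(T4) -> count=1 queue=[] holders={T4}
Step 16: signal(T4) -> count=2 queue=[] holders={none}
Step 17: wait(T5) -> count=1 queue=[] holders={T5}
Step 18: signal(T5) -> count=2 queue=[] holders={none}
Final holders: {none} -> 0 thread(s)

Answer: 0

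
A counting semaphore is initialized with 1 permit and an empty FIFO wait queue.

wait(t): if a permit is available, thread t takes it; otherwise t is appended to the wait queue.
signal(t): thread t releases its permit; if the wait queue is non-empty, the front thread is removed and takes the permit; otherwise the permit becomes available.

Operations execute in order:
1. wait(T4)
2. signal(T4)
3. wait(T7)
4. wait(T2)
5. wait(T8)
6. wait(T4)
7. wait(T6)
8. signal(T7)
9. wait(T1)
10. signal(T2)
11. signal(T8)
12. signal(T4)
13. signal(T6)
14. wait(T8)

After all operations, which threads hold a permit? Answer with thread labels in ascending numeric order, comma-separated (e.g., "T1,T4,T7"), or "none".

Answer: T1

Derivation:
Step 1: wait(T4) -> count=0 queue=[] holders={T4}
Step 2: signal(T4) -> count=1 queue=[] holders={none}
Step 3: wait(T7) -> count=0 queue=[] holders={T7}
Step 4: wait(T2) -> count=0 queue=[T2] holders={T7}
Step 5: wait(T8) -> count=0 queue=[T2,T8] holders={T7}
Step 6: wait(T4) -> count=0 queue=[T2,T8,T4] holders={T7}
Step 7: wait(T6) -> count=0 queue=[T2,T8,T4,T6] holders={T7}
Step 8: signal(T7) -> count=0 queue=[T8,T4,T6] holders={T2}
Step 9: wait(T1) -> count=0 queue=[T8,T4,T6,T1] holders={T2}
Step 10: signal(T2) -> count=0 queue=[T4,T6,T1] holders={T8}
Step 11: signal(T8) -> count=0 queue=[T6,T1] holders={T4}
Step 12: signal(T4) -> count=0 queue=[T1] holders={T6}
Step 13: signal(T6) -> count=0 queue=[] holders={T1}
Step 14: wait(T8) -> count=0 queue=[T8] holders={T1}
Final holders: T1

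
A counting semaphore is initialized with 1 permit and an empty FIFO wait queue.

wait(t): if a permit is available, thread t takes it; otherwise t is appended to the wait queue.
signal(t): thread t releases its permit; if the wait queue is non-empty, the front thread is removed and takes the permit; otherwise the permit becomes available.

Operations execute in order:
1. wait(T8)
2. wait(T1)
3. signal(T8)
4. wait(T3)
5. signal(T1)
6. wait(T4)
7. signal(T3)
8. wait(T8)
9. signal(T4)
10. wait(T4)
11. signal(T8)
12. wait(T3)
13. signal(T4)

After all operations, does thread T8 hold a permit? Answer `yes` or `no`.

Answer: no

Derivation:
Step 1: wait(T8) -> count=0 queue=[] holders={T8}
Step 2: wait(T1) -> count=0 queue=[T1] holders={T8}
Step 3: signal(T8) -> count=0 queue=[] holders={T1}
Step 4: wait(T3) -> count=0 queue=[T3] holders={T1}
Step 5: signal(T1) -> count=0 queue=[] holders={T3}
Step 6: wait(T4) -> count=0 queue=[T4] holders={T3}
Step 7: signal(T3) -> count=0 queue=[] holders={T4}
Step 8: wait(T8) -> count=0 queue=[T8] holders={T4}
Step 9: signal(T4) -> count=0 queue=[] holders={T8}
Step 10: wait(T4) -> count=0 queue=[T4] holders={T8}
Step 11: signal(T8) -> count=0 queue=[] holders={T4}
Step 12: wait(T3) -> count=0 queue=[T3] holders={T4}
Step 13: signal(T4) -> count=0 queue=[] holders={T3}
Final holders: {T3} -> T8 not in holders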